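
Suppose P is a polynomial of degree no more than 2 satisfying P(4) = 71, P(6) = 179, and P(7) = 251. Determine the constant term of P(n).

Write P(n) = an^2 + bn + c. Substituting each data point gives a linear system:
  16a + 4b + c = 71
  36a + 6b + c = 179
  49a + 7b + c = 251
Solving the system yields a = 6, b = -6, c = -1.
So P(n) = 6n² - 6n - 1.
The constant term is -1.

-1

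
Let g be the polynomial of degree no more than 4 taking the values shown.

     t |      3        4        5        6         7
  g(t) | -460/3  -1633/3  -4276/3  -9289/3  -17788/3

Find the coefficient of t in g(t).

Write g(t) = at^4 + bt^3 + ct^2 + dt + e. Substituting each data point gives a linear system:
  81a + 27b + 9c + 3d + e = -460/3
  256a + 64b + 16c + 4d + e = -1633/3
  625a + 125b + 25c + 5d + e = -4276/3
  1296a + 216b + 36c + 6d + e = -9289/3
  2401a + 343b + 49c + 7d + e = -17788/3
Solving the system yields a = -3, b = 4, c = -2, d = 0, e = -1/3.
So g(t) = -3t^4 + 4t^3 - 2t^2 - 1/3.
The coefficient of t is 0.

0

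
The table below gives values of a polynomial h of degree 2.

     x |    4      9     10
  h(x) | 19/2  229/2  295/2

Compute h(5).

45/2

Using the Lagrange interpolation formula with nodes 4, 9, 10:
  L_0(x) = (x - 9)(x - 10) / 30
  L_1(x) = (x - 4)(x - 10) / -5
  L_2(x) = (x - 4)(x - 9) / 6
Then h(x) = 19/2·L_0(x) + 229/2·L_1(x) + 295/2·L_2(x).
Expanding and collecting terms gives h(x) = 2x^2 - 5x - 5/2.
Evaluating at x = 5: h(5) = 45/2.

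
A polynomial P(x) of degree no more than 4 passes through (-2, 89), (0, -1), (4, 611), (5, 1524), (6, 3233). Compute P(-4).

1083

Write P(x) = ax^4 + bx^3 + cx^2 + dx + e. Substituting each data point gives a linear system:
  16a - 8b + 4c - 2d + e = 89
  e = -1
  256a + 64b + 16c + 4d + e = 611
  625a + 125b + 25c + 5d + e = 1524
  1296a + 216b + 36c + 6d + e = 3233
Solving the system yields a = 3, b = -4, c = 5, d = 5, e = -1.
So P(x) = 3x⁴ - 4x³ + 5x² + 5x - 1.
Then P(-4) = 1083.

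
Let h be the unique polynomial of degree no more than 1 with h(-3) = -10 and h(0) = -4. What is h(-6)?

Write h(t) = at + b. Substituting each data point gives a linear system:
  -3a + b = -10
  b = -4
Solving the system yields a = 2, b = -4.
So h(t) = 2t - 4.
Then h(-6) = -16.

-16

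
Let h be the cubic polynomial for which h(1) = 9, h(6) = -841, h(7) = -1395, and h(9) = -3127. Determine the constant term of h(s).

Write h(s) = as^3 + bs^2 + cs + d. Substituting each data point gives a linear system:
  a + b + c + d = 9
  216a + 36b + 6c + d = -841
  343a + 49b + 7c + d = -1395
  729a + 81b + 9c + d = -3127
Solving the system yields a = -5, b = 6, c = 3, d = 5.
So h(s) = -5s^3 + 6s^2 + 3s + 5.
The constant term is 5.

5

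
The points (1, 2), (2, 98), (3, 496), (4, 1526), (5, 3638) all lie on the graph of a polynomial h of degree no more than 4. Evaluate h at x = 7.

Write h(x) = ax^4 + bx^3 + cx^2 + dx + e. Substituting each data point gives a linear system:
  a + b + c + d + e = 2
  16a + 8b + 4c + 2d + e = 98
  81a + 27b + 9c + 3d + e = 496
  256a + 64b + 16c + 4d + e = 1526
  625a + 125b + 25c + 5d + e = 3638
Solving the system yields a = 5, b = 5, c = -4, d = -2, e = -2.
So h(x) = 5x⁴ + 5x³ - 4x² - 2x - 2.
Then h(7) = 13508.

13508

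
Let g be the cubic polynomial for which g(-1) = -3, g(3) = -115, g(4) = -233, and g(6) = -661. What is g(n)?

Write g(n) = an^3 + bn^2 + cn + d. Substituting each data point gives a linear system:
  -a + b - c + d = -3
  27a + 9b + 3c + d = -115
  64a + 16b + 4c + d = -233
  216a + 36b + 6c + d = -661
Solving the system yields a = -2, b = -6, c = -2, d = -1.
So g(n) = -2n^3 - 6n^2 - 2n - 1.
Check: g(-1) = -3. ✓

g(n) = -2n^3 - 6n^2 - 2n - 1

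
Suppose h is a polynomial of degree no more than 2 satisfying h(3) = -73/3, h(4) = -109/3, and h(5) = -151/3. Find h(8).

Using the Lagrange interpolation formula with nodes 3, 4, 5:
  L_0(s) = (s - 4)(s - 5) / 2
  L_1(s) = (s - 3)(s - 5) / -1
  L_2(s) = (s - 3)(s - 4) / 2
Then h(s) = -73/3·L_0(s) - 109/3·L_1(s) - 151/3·L_2(s).
Expanding and collecting terms gives h(s) = -s^2 - 5s - 1/3.
Evaluating at s = 8: h(8) = -313/3.

-313/3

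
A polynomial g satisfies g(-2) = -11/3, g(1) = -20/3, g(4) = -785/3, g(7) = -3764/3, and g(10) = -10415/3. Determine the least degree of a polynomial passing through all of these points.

3

Forward differences of the values at n = -2, 1, 4, 7, 10:
  g  : -11/3  -20/3  -785/3  -3764/3  -10415/3
  Δ  : -3  -255  -993  -2217
  Δ^2: -252  -738  -1224
  Δ^3: -486  -486
  Δ^4: 0
The third differences are constant (-486) and nonzero, while all higher differences vanish, so the minimal degree is 3.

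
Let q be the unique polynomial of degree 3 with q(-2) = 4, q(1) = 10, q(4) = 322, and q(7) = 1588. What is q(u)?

q(u) = 4u^3 + 5u^2 - 5u + 6

Using the Lagrange interpolation formula with nodes -2, 1, 4, 7:
  L_0(u) = (u - 1)(u - 4)(u - 7) / -162
  L_1(u) = (u + 2)(u - 4)(u - 7) / 54
  L_2(u) = (u + 2)(u - 1)(u - 7) / -54
  L_3(u) = (u + 2)(u - 1)(u - 4) / 162
Then q(u) = 4·L_0(u) + 10·L_1(u) + 322·L_2(u) + 1588·L_3(u).
Expanding and collecting terms gives q(u) = 4u^3 + 5u^2 - 5u + 6.
Check: q(4) = 322. ✓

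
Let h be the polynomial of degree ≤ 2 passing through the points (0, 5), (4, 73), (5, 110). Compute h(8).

269

Using the Lagrange interpolation formula with nodes 0, 4, 5:
  L_0(s) = (s - 4)(s - 5) / 20
  L_1(s) = s(s - 5) / -4
  L_2(s) = s(s - 4) / 5
Then h(s) = 5·L_0(s) + 73·L_1(s) + 110·L_2(s).
Expanding and collecting terms gives h(s) = 4s^2 + s + 5.
Evaluating at s = 8: h(8) = 269.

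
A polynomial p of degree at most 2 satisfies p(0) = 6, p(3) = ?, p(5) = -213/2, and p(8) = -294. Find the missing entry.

-63/2

The 3 known points determine the degree-2 polynomial uniquely.
Write p(s) = as^2 + bs + c. Substituting each data point gives a linear system:
  c = 6
  25a + 5b + c = -213/2
  64a + 8b + c = -294
Solving the system yields a = -5, b = 5/2, c = 6.
So p(s) = -5s^2 + (5/2)s + 6.
Then p(3) = -63/2.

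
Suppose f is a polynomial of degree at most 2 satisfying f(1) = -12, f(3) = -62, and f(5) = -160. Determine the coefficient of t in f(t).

-1

Write f(t) = at^2 + bt + c. Substituting each data point gives a linear system:
  a + b + c = -12
  9a + 3b + c = -62
  25a + 5b + c = -160
Solving the system yields a = -6, b = -1, c = -5.
So f(t) = -6t^2 - t - 5.
The coefficient of t is -1.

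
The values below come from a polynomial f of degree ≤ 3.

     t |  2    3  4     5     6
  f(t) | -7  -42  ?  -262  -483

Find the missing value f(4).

The 4 known points determine the degree-3 polynomial uniquely.
Write f(t) = at^3 + bt^2 + ct + d. Substituting each data point gives a linear system:
  8a + 4b + 2c + d = -7
  27a + 9b + 3c + d = -42
  125a + 25b + 5c + d = -262
  216a + 36b + 6c + d = -483
Solving the system yields a = -3, b = 5, c = -3, d = 3.
So f(t) = -3t^3 + 5t^2 - 3t + 3.
Then f(4) = -121.

-121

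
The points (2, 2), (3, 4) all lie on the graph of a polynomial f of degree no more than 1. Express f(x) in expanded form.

f(x) = 2x - 2

Using the Lagrange interpolation formula with nodes 2, 3:
  L_0(x) = (x - 3) / -1
  L_1(x) = (x - 2) / 1
Then f(x) = 2·L_0(x) + 4·L_1(x).
Expanding and collecting terms gives f(x) = 2x - 2.
Check: f(3) = 4. ✓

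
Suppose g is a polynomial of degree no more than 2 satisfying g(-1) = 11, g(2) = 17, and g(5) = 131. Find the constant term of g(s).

Write g(s) = as^2 + bs + c. Substituting each data point gives a linear system:
  a - b + c = 11
  4a + 2b + c = 17
  25a + 5b + c = 131
Solving the system yields a = 6, b = -4, c = 1.
So g(s) = 6s² - 4s + 1.
The constant term is 1.

1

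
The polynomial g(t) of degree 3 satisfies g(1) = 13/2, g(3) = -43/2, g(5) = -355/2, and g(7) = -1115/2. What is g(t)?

Using the Lagrange interpolation formula with nodes 1, 3, 5, 7:
  L_0(t) = (t - 3)(t - 5)(t - 7) / -48
  L_1(t) = (t - 1)(t - 5)(t - 7) / 16
  L_2(t) = (t - 1)(t - 3)(t - 7) / -16
  L_3(t) = (t - 1)(t - 3)(t - 5) / 48
Then g(t) = 13/2·L_0(t) - 43/2·L_1(t) - 355/2·L_2(t) - 1115/2·L_3(t).
Expanding and collecting terms gives g(t) = -2t^3 + 2t^2 + 4t + 5/2.
Check: g(5) = -355/2. ✓

g(t) = -2t^3 + 2t^2 + 4t + 5/2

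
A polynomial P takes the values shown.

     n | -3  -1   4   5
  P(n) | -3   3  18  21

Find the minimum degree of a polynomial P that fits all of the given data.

Divided differences on the nodes -3, -1, 4, 5:
  order 0: -3  3  18  21
  order 1: 3  3  3
  order 2: 0  0
  order 3: 0
The order-1 divided differences are all 3 (nonzero) and every higher order vanishes, so the data lies on a polynomial of degree exactly 1.

1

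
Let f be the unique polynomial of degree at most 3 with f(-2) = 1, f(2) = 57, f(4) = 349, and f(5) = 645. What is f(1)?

13

Write f(t) = at^3 + bt^2 + ct + d. Substituting each data point gives a linear system:
  -8a + 4b - 2c + d = 1
  8a + 4b + 2c + d = 57
  64a + 16b + 4c + d = 349
  125a + 25b + 5c + d = 645
Solving the system yields a = 4, b = 6, c = -2, d = 5.
So f(t) = 4t^3 + 6t^2 - 2t + 5.
Then f(1) = 13.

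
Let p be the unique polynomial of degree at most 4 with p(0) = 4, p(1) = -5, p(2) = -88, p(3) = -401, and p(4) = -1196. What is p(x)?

p(x) = -4x^4 - 2x^3 - 3x^2 + 4

Write p(x) = ax^4 + bx^3 + cx^2 + dx + e. Substituting each data point gives a linear system:
  e = 4
  a + b + c + d + e = -5
  16a + 8b + 4c + 2d + e = -88
  81a + 27b + 9c + 3d + e = -401
  256a + 64b + 16c + 4d + e = -1196
Solving the system yields a = -4, b = -2, c = -3, d = 0, e = 4.
So p(x) = -4x^4 - 2x^3 - 3x^2 + 4.
Check: p(1) = -5. ✓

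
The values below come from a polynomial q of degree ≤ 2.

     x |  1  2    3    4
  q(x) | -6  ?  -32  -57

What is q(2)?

-15

On equispaced nodes a degree-2 polynomial has vanishing third forward difference, so
  - q(1) + 3·q(2) - 3·q(3) + q(4) = 0.
Substituting the known values and solving for q(2):
  3·q(2) = -45
  q(2) = -15.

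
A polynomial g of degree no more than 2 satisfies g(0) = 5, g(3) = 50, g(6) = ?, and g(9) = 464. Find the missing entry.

203

On equispaced nodes a degree-2 polynomial has vanishing third forward difference, so
  - g(0) + 3·g(3) - 3·g(6) + g(9) = 0.
Substituting the known values and solving for g(6):
  -3·g(6) = -609
  g(6) = 203.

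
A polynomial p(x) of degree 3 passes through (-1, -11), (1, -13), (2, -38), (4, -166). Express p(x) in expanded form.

p(x) = -x^3 - 6x^2 - 6

Write p(x) = ax^3 + bx^2 + cx + d. Substituting each data point gives a linear system:
  -a + b - c + d = -11
  a + b + c + d = -13
  8a + 4b + 2c + d = -38
  64a + 16b + 4c + d = -166
Solving the system yields a = -1, b = -6, c = 0, d = -6.
So p(x) = -x^3 - 6x^2 - 6.
Check: p(-1) = -11. ✓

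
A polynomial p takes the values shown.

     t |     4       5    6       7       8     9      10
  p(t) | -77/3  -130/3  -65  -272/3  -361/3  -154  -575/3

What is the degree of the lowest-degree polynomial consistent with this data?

Forward differences of the values at t = 4, 5, 6, 7, 8, 9, 10:
  p  : -77/3  -130/3  -65  -272/3  -361/3  -154  -575/3
  Δ  : -53/3  -65/3  -77/3  -89/3  -101/3  -113/3
  Δ^2: -4  -4  -4  -4  -4
  Δ^3: 0  0  0  0
  Δ^4: 0  0  0
  Δ^5: 0  0
  Δ^6: 0
The second differences are constant (-4) and nonzero, while all higher differences vanish, so the minimal degree is 2.

2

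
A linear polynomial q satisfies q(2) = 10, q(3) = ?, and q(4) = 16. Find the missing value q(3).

13

The 2 known points determine the degree-1 polynomial uniquely.
Write q(n) = an + b. Substituting each data point gives a linear system:
  2a + b = 10
  4a + b = 16
Solving the system yields a = 3, b = 4.
So q(n) = 3n + 4.
Then q(3) = 13.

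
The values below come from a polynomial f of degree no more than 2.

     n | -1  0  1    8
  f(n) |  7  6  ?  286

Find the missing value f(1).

The 3 known points determine the degree-2 polynomial uniquely.
Write f(n) = an^2 + bn + c. Substituting each data point gives a linear system:
  a - b + c = 7
  c = 6
  64a + 8b + c = 286
Solving the system yields a = 4, b = 3, c = 6.
So f(n) = 4n^2 + 3n + 6.
Then f(1) = 13.

13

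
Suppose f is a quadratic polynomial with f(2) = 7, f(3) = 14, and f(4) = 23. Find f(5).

Write f(n) = an^2 + bn + c. Substituting each data point gives a linear system:
  4a + 2b + c = 7
  9a + 3b + c = 14
  16a + 4b + c = 23
Solving the system yields a = 1, b = 2, c = -1.
So f(n) = n² + 2n - 1.
Then f(5) = 34.

34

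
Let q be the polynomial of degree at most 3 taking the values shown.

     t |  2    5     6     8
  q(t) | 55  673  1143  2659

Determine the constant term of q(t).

3

Write q(t) = at^3 + bt^2 + ct + d. Substituting each data point gives a linear system:
  8a + 4b + 2c + d = 55
  125a + 25b + 5c + d = 673
  216a + 36b + 6c + d = 1143
  512a + 64b + 8c + d = 2659
Solving the system yields a = 5, b = 1, c = 4, d = 3.
So q(t) = 5t^3 + t^2 + 4t + 3.
The constant term is 3.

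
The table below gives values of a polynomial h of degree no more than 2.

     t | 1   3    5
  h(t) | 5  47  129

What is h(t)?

Write h(t) = at^2 + bt + c. Substituting each data point gives a linear system:
  a + b + c = 5
  9a + 3b + c = 47
  25a + 5b + c = 129
Solving the system yields a = 5, b = 1, c = -1.
So h(t) = 5t^2 + t - 1.
Check: h(3) = 47. ✓

h(t) = 5t^2 + t - 1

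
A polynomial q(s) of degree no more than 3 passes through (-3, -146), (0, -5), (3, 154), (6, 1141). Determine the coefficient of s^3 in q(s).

Write q(s) = as^3 + bs^2 + cs + d. Substituting each data point gives a linear system:
  -27a + 9b - 3c + d = -146
  d = -5
  27a + 9b + 3c + d = 154
  216a + 36b + 6c + d = 1141
Solving the system yields a = 5, b = 1, c = 5, d = -5.
So q(s) = 5s^3 + s^2 + 5s - 5.
The leading coefficient is 5.

5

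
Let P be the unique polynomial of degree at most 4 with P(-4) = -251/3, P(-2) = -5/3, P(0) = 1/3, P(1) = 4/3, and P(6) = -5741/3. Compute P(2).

Write P(u) = au^4 + bu^3 + cu^2 + du + e. Substituting each data point gives a linear system:
  256a - 64b + 16c - 4d + e = -251/3
  16a - 8b + 4c - 2d + e = -5/3
  e = 1/3
  a + b + c + d + e = 4/3
  1296a + 216b + 36c + 6d + e = -5741/3
Solving the system yields a = -1, b = -3, c = 0, d = 5, e = 1/3.
So P(u) = -u⁴ - 3u³ + 5u + 1/3.
Then P(2) = -89/3.

-89/3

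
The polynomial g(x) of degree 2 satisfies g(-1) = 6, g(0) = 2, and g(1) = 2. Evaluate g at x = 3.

14

Using the Lagrange interpolation formula with nodes -1, 0, 1:
  L_0(x) = x(x - 1) / 2
  L_1(x) = (x + 1)(x - 1) / -1
  L_2(x) = (x + 1)x / 2
Then g(x) = 6·L_0(x) + 2·L_1(x) + 2·L_2(x).
Expanding and collecting terms gives g(x) = 2x² - 2x + 2.
Evaluating at x = 3: g(3) = 14.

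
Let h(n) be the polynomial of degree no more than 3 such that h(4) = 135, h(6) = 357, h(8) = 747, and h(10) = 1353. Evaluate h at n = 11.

Using the Lagrange interpolation formula with nodes 4, 6, 8, 10:
  L_0(n) = (n - 6)(n - 8)(n - 10) / -48
  L_1(n) = (n - 4)(n - 8)(n - 10) / 16
  L_2(n) = (n - 4)(n - 6)(n - 10) / -16
  L_3(n) = (n - 4)(n - 6)(n - 8) / 48
Then h(n) = 135·L_0(n) + 357·L_1(n) + 747·L_2(n) + 1353·L_3(n).
Expanding and collecting terms gives h(n) = n^3 + 3n^2 + 5n + 3.
Evaluating at n = 11: h(11) = 1752.

1752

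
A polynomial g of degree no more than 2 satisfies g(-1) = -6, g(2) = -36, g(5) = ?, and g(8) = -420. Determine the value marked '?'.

-174

The 3 known points determine the degree-2 polynomial uniquely.
Write g(n) = an^2 + bn + c. Substituting each data point gives a linear system:
  a - b + c = -6
  4a + 2b + c = -36
  64a + 8b + c = -420
Solving the system yields a = -6, b = -4, c = -4.
So g(n) = -6n^2 - 4n - 4.
Then g(5) = -174.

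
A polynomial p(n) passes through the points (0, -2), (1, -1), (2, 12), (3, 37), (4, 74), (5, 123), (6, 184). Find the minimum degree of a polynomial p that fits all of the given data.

2

Forward differences of the values at n = 0, 1, 2, 3, 4, 5, 6:
  p  : -2  -1  12  37  74  123  184
  Δ  : 1  13  25  37  49  61
  Δ^2: 12  12  12  12  12
  Δ^3: 0  0  0  0
  Δ^4: 0  0  0
  Δ^5: 0  0
  Δ^6: 0
The second differences are constant (12) and nonzero, while all higher differences vanish, so the minimal degree is 2.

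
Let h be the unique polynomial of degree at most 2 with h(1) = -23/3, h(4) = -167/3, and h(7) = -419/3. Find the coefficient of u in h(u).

-6

Write h(u) = au^2 + bu + c. Substituting each data point gives a linear system:
  a + b + c = -23/3
  16a + 4b + c = -167/3
  49a + 7b + c = -419/3
Solving the system yields a = -2, b = -6, c = 1/3.
So h(u) = -2u² - 6u + 1/3.
The coefficient of u is -6.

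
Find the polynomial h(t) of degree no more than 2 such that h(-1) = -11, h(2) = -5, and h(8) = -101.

Using the Lagrange interpolation formula with nodes -1, 2, 8:
  L_0(t) = (t - 2)(t - 8) / 27
  L_1(t) = (t + 1)(t - 8) / -18
  L_2(t) = (t + 1)(t - 2) / 54
Then h(t) = -11·L_0(t) - 5·L_1(t) - 101·L_2(t).
Expanding and collecting terms gives h(t) = -2t^2 + 4t - 5.
Check: h(2) = -5. ✓

h(t) = -2t^2 + 4t - 5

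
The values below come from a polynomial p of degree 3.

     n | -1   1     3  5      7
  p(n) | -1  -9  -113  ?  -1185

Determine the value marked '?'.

The 4 known points determine the degree-3 polynomial uniquely.
Write p(n) = an^3 + bn^2 + cn + d. Substituting each data point gives a linear system:
  -a + b - c + d = -1
  a + b + c + d = -9
  27a + 9b + 3c + d = -113
  343a + 49b + 7c + d = -1185
Solving the system yields a = -3, b = -3, c = -1, d = -2.
So p(n) = -3n^3 - 3n^2 - n - 2.
Then p(5) = -457.

-457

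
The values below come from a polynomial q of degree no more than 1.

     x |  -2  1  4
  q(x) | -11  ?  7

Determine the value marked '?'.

On equispaced nodes a degree-1 polynomial has vanishing second forward difference, so
  q(-2) - 2·q(1) + q(4) = 0.
Substituting the known values and solving for q(1):
  -2·q(1) = 4
  q(1) = -2.

-2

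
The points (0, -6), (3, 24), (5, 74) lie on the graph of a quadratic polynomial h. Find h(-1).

-4

Using the Lagrange interpolation formula with nodes 0, 3, 5:
  L_0(x) = (x - 3)(x - 5) / 15
  L_1(x) = x(x - 5) / -6
  L_2(x) = x(x - 3) / 10
Then h(x) = -6·L_0(x) + 24·L_1(x) + 74·L_2(x).
Expanding and collecting terms gives h(x) = 3x^2 + x - 6.
Evaluating at x = -1: h(-1) = -4.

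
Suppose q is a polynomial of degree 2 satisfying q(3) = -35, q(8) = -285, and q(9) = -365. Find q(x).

Write q(x) = ax^2 + bx + c. Substituting each data point gives a linear system:
  9a + 3b + c = -35
  64a + 8b + c = -285
  81a + 9b + c = -365
Solving the system yields a = -5, b = 5, c = -5.
So q(x) = -5x^2 + 5x - 5.
Check: q(8) = -285. ✓

q(x) = -5x^2 + 5x - 5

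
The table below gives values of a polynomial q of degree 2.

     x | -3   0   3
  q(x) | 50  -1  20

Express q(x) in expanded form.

q(x) = 4x^2 - 5x - 1

Write q(x) = ax^2 + bx + c. Substituting each data point gives a linear system:
  9a - 3b + c = 50
  c = -1
  9a + 3b + c = 20
Solving the system yields a = 4, b = -5, c = -1.
So q(x) = 4x² - 5x - 1.
Check: q(3) = 20. ✓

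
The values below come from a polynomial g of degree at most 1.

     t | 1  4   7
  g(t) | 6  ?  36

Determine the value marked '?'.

The 2 known points determine the degree-1 polynomial uniquely.
Write g(t) = at + b. Substituting each data point gives a linear system:
  a + b = 6
  7a + b = 36
Solving the system yields a = 5, b = 1.
So g(t) = 5t + 1.
Then g(4) = 21.

21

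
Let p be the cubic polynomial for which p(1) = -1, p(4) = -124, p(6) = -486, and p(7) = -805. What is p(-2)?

50

Using the Lagrange interpolation formula with nodes 1, 4, 6, 7:
  L_0(t) = (t - 4)(t - 6)(t - 7) / -90
  L_1(t) = (t - 1)(t - 6)(t - 7) / 18
  L_2(t) = (t - 1)(t - 4)(t - 7) / -10
  L_3(t) = (t - 1)(t - 4)(t - 6) / 18
Then p(t) = -1·L_0(t) - 124·L_1(t) - 486·L_2(t) - 805·L_3(t).
Expanding and collecting terms gives p(t) = -3t^3 + 5t^2 - 3t.
Evaluating at t = -2: p(-2) = 50.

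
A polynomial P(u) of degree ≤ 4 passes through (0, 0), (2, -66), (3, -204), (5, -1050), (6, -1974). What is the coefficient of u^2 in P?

Write P(u) = au^4 + bu^3 + cu^2 + du + e. Substituting each data point gives a linear system:
  e = 0
  16a + 8b + 4c + 2d + e = -66
  81a + 27b + 9c + 3d + e = -204
  625a + 125b + 25c + 5d + e = -1050
  1296a + 216b + 36c + 6d + e = -1974
Solving the system yields a = -1, b = -2, c = -6, d = -5, e = 0.
So P(u) = -u^4 - 2u^3 - 6u^2 - 5u.
The coefficient of u^2 is -6.

-6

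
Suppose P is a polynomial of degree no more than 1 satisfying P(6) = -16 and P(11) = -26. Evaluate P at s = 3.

Using the Lagrange interpolation formula with nodes 6, 11:
  L_0(s) = (s - 11) / -5
  L_1(s) = (s - 6) / 5
Then P(s) = -16·L_0(s) - 26·L_1(s).
Expanding and collecting terms gives P(s) = -2s - 4.
Evaluating at s = 3: P(3) = -10.

-10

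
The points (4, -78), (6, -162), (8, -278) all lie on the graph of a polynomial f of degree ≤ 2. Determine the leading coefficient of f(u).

Write f(u) = au^2 + bu + c. Substituting each data point gives a linear system:
  16a + 4b + c = -78
  36a + 6b + c = -162
  64a + 8b + c = -278
Solving the system yields a = -4, b = -2, c = -6.
So f(u) = -4u^2 - 2u - 6.
The leading coefficient is -4.

-4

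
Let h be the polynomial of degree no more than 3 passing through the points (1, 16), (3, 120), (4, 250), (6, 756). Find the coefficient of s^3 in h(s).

3

Write h(s) = as^3 + bs^2 + cs + d. Substituting each data point gives a linear system:
  a + b + c + d = 16
  27a + 9b + 3c + d = 120
  64a + 16b + 4c + d = 250
  216a + 36b + 6c + d = 756
Solving the system yields a = 3, b = 2, c = 5, d = 6.
So h(s) = 3s^3 + 2s^2 + 5s + 6.
The leading coefficient is 3.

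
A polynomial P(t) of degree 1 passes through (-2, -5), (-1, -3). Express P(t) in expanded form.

Using the Lagrange interpolation formula with nodes -2, -1:
  L_0(t) = (t + 1) / -1
  L_1(t) = (t + 2) / 1
Then P(t) = -5·L_0(t) - 3·L_1(t).
Expanding and collecting terms gives P(t) = 2t - 1.
Check: P(-1) = -3. ✓

P(t) = 2t - 1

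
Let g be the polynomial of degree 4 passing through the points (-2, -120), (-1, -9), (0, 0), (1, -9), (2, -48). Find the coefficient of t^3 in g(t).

6

Write g(t) = at^4 + bt^3 + ct^2 + dt + e. Substituting each data point gives a linear system:
  16a - 8b + 4c - 2d + e = -120
  a - b + c - d + e = -9
  e = 0
  a + b + c + d + e = -9
  16a + 8b + 4c + 2d + e = -48
Solving the system yields a = -4, b = 6, c = -5, d = -6, e = 0.
So g(t) = -4t⁴ + 6t³ - 5t² - 6t.
The coefficient of t^3 is 6.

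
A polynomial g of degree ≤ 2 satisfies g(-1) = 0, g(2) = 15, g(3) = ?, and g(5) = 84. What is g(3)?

The 3 known points determine the degree-2 polynomial uniquely.
Write g(s) = as^2 + bs + c. Substituting each data point gives a linear system:
  a - b + c = 0
  4a + 2b + c = 15
  25a + 5b + c = 84
Solving the system yields a = 3, b = 2, c = -1.
So g(s) = 3s^2 + 2s - 1.
Then g(3) = 32.

32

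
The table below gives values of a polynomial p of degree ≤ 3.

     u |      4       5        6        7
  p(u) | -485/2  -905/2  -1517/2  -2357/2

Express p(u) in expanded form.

p(u) = -3u^3 - 3u^2 - 5/2

Using the Lagrange interpolation formula with nodes 4, 5, 6, 7:
  L_0(u) = (u - 5)(u - 6)(u - 7) / -6
  L_1(u) = (u - 4)(u - 6)(u - 7) / 2
  L_2(u) = (u - 4)(u - 5)(u - 7) / -2
  L_3(u) = (u - 4)(u - 5)(u - 6) / 6
Then p(u) = -485/2·L_0(u) - 905/2·L_1(u) - 1517/2·L_2(u) - 2357/2·L_3(u).
Expanding and collecting terms gives p(u) = -3u³ - 3u² - 5/2.
Check: p(6) = -1517/2. ✓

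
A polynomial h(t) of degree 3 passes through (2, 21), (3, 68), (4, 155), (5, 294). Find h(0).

-1

Write h(t) = at^3 + bt^2 + ct + d. Substituting each data point gives a linear system:
  8a + 4b + 2c + d = 21
  27a + 9b + 3c + d = 68
  64a + 16b + 4c + d = 155
  125a + 25b + 5c + d = 294
Solving the system yields a = 2, b = 2, c = -1, d = -1.
So h(t) = 2t^3 + 2t^2 - t - 1.
Then h(0) = -1.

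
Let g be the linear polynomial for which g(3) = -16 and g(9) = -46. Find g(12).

Write g(s) = as + b. Substituting each data point gives a linear system:
  3a + b = -16
  9a + b = -46
Solving the system yields a = -5, b = -1.
So g(s) = -5s - 1.
Then g(12) = -61.

-61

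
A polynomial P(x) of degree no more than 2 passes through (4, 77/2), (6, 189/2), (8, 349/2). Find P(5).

Write P(x) = ax^2 + bx + c. Substituting each data point gives a linear system:
  16a + 4b + c = 77/2
  36a + 6b + c = 189/2
  64a + 8b + c = 349/2
Solving the system yields a = 3, b = -2, c = -3/2.
So P(x) = 3x² - 2x - 3/2.
Then P(5) = 127/2.

127/2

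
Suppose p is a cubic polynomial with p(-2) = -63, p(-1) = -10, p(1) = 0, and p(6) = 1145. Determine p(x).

Write p(x) = ax^3 + bx^2 + cx + d. Substituting each data point gives a linear system:
  -8a + 4b - 2c + d = -63
  -a + b - c + d = -10
  a + b + c + d = 0
  216a + 36b + 6c + d = 1145
Solving the system yields a = 6, b = -4, c = -1, d = -1.
So p(x) = 6x^3 - 4x^2 - x - 1.
Check: p(1) = 0. ✓

p(x) = 6x^3 - 4x^2 - x - 1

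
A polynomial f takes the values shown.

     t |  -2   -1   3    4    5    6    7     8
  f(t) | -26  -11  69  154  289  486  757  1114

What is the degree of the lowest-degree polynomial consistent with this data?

Divided differences on the nodes -2, -1, 3, 4, 5, 6, 7, 8:
  order 0: -26  -11  69  154  289  486  757  1114
  order 1: 15  20  85  135  197  271  357
  order 2: 1  13  25  31  37  43
  order 3: 2  2  2  2  2
  order 4: 0  0  0  0
  order 5: 0  0  0
  order 6: 0  0
  order 7: 0
The order-3 divided differences are all 2 (nonzero) and every higher order vanishes, so the data lies on a polynomial of degree exactly 3.

3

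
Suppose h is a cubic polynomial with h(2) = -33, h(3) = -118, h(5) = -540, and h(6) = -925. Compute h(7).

-1458

Using the Lagrange interpolation formula with nodes 2, 3, 5, 6:
  L_0(n) = (n - 3)(n - 5)(n - 6) / -12
  L_1(n) = (n - 2)(n - 5)(n - 6) / 6
  L_2(n) = (n - 2)(n - 3)(n - 6) / -6
  L_3(n) = (n - 2)(n - 3)(n - 5) / 12
Then h(n) = -33·L_0(n) - 118·L_1(n) - 540·L_2(n) - 925·L_3(n).
Expanding and collecting terms gives h(n) = -4n³ - 2n² + n + 5.
Evaluating at n = 7: h(7) = -1458.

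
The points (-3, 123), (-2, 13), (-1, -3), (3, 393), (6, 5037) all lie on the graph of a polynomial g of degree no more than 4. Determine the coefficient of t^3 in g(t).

5

Write g(t) = at^4 + bt^3 + ct^2 + dt + e. Substituting each data point gives a linear system:
  81a - 27b + 9c - 3d + e = 123
  16a - 8b + 4c - 2d + e = 13
  a - b + c - d + e = -3
  81a + 27b + 9c + 3d + e = 393
  1296a + 216b + 36c + 6d + e = 5037
Solving the system yields a = 3, b = 5, c = 2, d = 0, e = -3.
So g(t) = 3t^4 + 5t^3 + 2t^2 - 3.
The coefficient of t^3 is 5.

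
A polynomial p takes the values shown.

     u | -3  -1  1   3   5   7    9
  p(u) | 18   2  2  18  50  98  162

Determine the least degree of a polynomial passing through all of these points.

Forward differences of the values at u = -3, -1, 1, 3, 5, 7, 9:
  p  : 18  2  2  18  50  98  162
  Δ  : -16  0  16  32  48  64
  Δ^2: 16  16  16  16  16
  Δ^3: 0  0  0  0
  Δ^4: 0  0  0
  Δ^5: 0  0
  Δ^6: 0
The second differences are constant (16) and nonzero, while all higher differences vanish, so the minimal degree is 2.

2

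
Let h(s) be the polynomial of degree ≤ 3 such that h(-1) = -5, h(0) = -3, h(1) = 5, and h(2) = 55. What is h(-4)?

Using the Lagrange interpolation formula with nodes -1, 0, 1, 2:
  L_0(s) = s(s - 1)(s - 2) / -6
  L_1(s) = (s + 1)(s - 1)(s - 2) / 2
  L_2(s) = (s + 1)s(s - 2) / -2
  L_3(s) = (s + 1)s(s - 1) / 6
Then h(s) = -5·L_0(s) - 3·L_1(s) + 5·L_2(s) + 55·L_3(s).
Expanding and collecting terms gives h(s) = 6s^3 + 3s^2 - s - 3.
Evaluating at s = -4: h(-4) = -335.

-335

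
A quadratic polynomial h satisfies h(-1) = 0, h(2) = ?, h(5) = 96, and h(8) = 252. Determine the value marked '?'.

On equispaced nodes a degree-2 polynomial has vanishing third forward difference, so
  - h(-1) + 3·h(2) - 3·h(5) + h(8) = 0.
Substituting the known values and solving for h(2):
  3·h(2) = 36
  h(2) = 12.

12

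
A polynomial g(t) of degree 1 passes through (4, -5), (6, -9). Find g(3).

-3

Write g(t) = at + b. Substituting each data point gives a linear system:
  4a + b = -5
  6a + b = -9
Solving the system yields a = -2, b = 3.
So g(t) = -2t + 3.
Then g(3) = -3.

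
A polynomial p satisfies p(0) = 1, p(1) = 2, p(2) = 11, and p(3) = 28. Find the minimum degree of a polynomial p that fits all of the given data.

Forward differences of the values at t = 0, 1, 2, 3:
  p  : 1  2  11  28
  Δ  : 1  9  17
  Δ^2: 8  8
  Δ^3: 0
The second differences are constant (8) and nonzero, while all higher differences vanish, so the minimal degree is 2.

2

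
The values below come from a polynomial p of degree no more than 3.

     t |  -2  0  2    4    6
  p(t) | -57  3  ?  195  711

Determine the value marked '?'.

The 4 known points determine the degree-3 polynomial uniquely.
Write p(t) = at^3 + bt^2 + ct + d. Substituting each data point gives a linear system:
  -8a + 4b - 2c + d = -57
  d = 3
  64a + 16b + 4c + d = 195
  216a + 36b + 6c + d = 711
Solving the system yields a = 4, b = -5, c = 4, d = 3.
So p(t) = 4t^3 - 5t^2 + 4t + 3.
Then p(2) = 23.

23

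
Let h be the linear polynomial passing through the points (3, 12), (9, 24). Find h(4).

14

Using the Lagrange interpolation formula with nodes 3, 9:
  L_0(x) = (x - 9) / -6
  L_1(x) = (x - 3) / 6
Then h(x) = 12·L_0(x) + 24·L_1(x).
Expanding and collecting terms gives h(x) = 2x + 6.
Evaluating at x = 4: h(4) = 14.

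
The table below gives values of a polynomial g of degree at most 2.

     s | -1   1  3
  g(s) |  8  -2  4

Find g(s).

Write g(s) = as^2 + bs + c. Substituting each data point gives a linear system:
  a - b + c = 8
  a + b + c = -2
  9a + 3b + c = 4
Solving the system yields a = 2, b = -5, c = 1.
So g(s) = 2s^2 - 5s + 1.
Check: g(-1) = 8. ✓

g(s) = 2s^2 - 5s + 1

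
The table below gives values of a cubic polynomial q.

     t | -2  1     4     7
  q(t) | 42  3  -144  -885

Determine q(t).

Using the Lagrange interpolation formula with nodes -2, 1, 4, 7:
  L_0(t) = (t - 1)(t - 4)(t - 7) / -162
  L_1(t) = (t + 2)(t - 4)(t - 7) / 54
  L_2(t) = (t + 2)(t - 1)(t - 7) / -54
  L_3(t) = (t + 2)(t - 1)(t - 4) / 162
Then q(t) = 42·L_0(t) + 3·L_1(t) - 144·L_2(t) - 885·L_3(t).
Expanding and collecting terms gives q(t) = -3t³ + 3t² - t + 4.
Check: q(-2) = 42. ✓

q(t) = -3t^3 + 3t^2 - t + 4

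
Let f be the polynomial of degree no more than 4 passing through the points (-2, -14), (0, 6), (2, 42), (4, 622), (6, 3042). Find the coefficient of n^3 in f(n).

Write f(n) = an^4 + bn^3 + cn^2 + dn + e. Substituting each data point gives a linear system:
  16a - 8b + 4c - 2d + e = -14
  e = 6
  16a + 8b + 4c + 2d + e = 42
  256a + 64b + 16c + 4d + e = 622
  1296a + 216b + 36c + 6d + e = 3042
Solving the system yields a = 2, b = 3, c = -6, d = 2, e = 6.
So f(n) = 2n^4 + 3n^3 - 6n^2 + 2n + 6.
The coefficient of n^3 is 3.

3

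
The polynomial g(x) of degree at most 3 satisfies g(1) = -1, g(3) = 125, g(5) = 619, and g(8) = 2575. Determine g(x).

Using the Lagrange interpolation formula with nodes 1, 3, 5, 8:
  L_0(x) = (x - 3)(x - 5)(x - 8) / -56
  L_1(x) = (x - 1)(x - 5)(x - 8) / 20
  L_2(x) = (x - 1)(x - 3)(x - 8) / -24
  L_3(x) = (x - 1)(x - 3)(x - 5) / 105
Then g(x) = -1·L_0(x) + 125·L_1(x) + 619·L_2(x) + 2575·L_3(x).
Expanding and collecting terms gives g(x) = 5x^3 + x^2 - 6x - 1.
Check: g(8) = 2575. ✓

g(x) = 5x^3 + x^2 - 6x - 1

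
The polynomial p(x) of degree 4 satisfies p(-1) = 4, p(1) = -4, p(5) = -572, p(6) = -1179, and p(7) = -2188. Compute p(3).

Using the Lagrange interpolation formula with nodes -1, 1, 5, 6, 7:
  L_0(x) = (x - 1)(x - 5)(x - 6)(x - 7) / 672
  L_1(x) = (x + 1)(x - 5)(x - 6)(x - 7) / -240
  L_2(x) = (x + 1)(x - 1)(x - 6)(x - 7) / 48
  L_3(x) = (x + 1)(x - 1)(x - 5)(x - 7) / -35
  L_4(x) = (x + 1)(x - 1)(x - 5)(x - 6) / 96
Then p(x) = 4·L_0(x) - 4·L_1(x) - 572·L_2(x) - 1179·L_3(x) - 2188·L_4(x).
Expanding and collecting terms gives p(x) = -x^4 + x^3 - 2x^2 - 5x + 3.
Evaluating at x = 3: p(3) = -84.

-84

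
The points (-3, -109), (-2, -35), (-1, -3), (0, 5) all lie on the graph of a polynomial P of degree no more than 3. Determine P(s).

Using the Lagrange interpolation formula with nodes -3, -2, -1, 0:
  L_0(s) = (s + 2)(s + 1)s / -6
  L_1(s) = (s + 3)(s + 1)s / 2
  L_2(s) = (s + 3)(s + 2)s / -2
  L_3(s) = (s + 3)(s + 2)(s + 1) / 6
Then P(s) = -109·L_0(s) - 35·L_1(s) - 3·L_2(s) + 5·L_3(s).
Expanding and collecting terms gives P(s) = 3s³ - 3s² + 2s + 5.
Check: P(0) = 5. ✓

P(s) = 3s^3 - 3s^2 + 2s + 5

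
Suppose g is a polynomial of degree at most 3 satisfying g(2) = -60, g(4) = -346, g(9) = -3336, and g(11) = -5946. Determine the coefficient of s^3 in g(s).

-4

Write g(s) = as^3 + bs^2 + cs + d. Substituting each data point gives a linear system:
  8a + 4b + 2c + d = -60
  64a + 16b + 4c + d = -346
  729a + 81b + 9c + d = -3336
  1331a + 121b + 11c + d = -5946
Solving the system yields a = -4, b = -5, c = -1, d = -6.
So g(s) = -4s^3 - 5s^2 - s - 6.
The leading coefficient is -4.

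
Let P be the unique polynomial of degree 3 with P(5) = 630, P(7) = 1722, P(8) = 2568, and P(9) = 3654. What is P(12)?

8652

Write P(x) = ax^3 + bx^2 + cx + d. Substituting each data point gives a linear system:
  125a + 25b + 5c + d = 630
  343a + 49b + 7c + d = 1722
  512a + 64b + 8c + d = 2568
  729a + 81b + 9c + d = 3654
Solving the system yields a = 5, b = 0, c = 1, d = 0.
So P(x) = 5x^3 + x.
Then P(12) = 8652.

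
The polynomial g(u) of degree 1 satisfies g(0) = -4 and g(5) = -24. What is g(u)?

g(u) = -4u - 4

Write g(u) = au + b. Substituting each data point gives a linear system:
  b = -4
  5a + b = -24
Solving the system yields a = -4, b = -4.
So g(u) = -4u - 4.
Check: g(0) = -4. ✓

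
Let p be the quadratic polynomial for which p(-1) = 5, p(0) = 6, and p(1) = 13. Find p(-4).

Forward differences of the values at u = -1, 0, 1:
  p  : 5  6  13
  Δ  : 1  7
  Δ^2: 6
The second differences are constant, confirming degree 2.
Interpolating (Newton forward form) and evaluating at u = -4 gives p(-4) = 38.

38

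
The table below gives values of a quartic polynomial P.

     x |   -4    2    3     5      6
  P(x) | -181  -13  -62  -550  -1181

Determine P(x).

Using the Lagrange interpolation formula with nodes -4, 2, 3, 5, 6:
  L_0(x) = (x - 2)(x - 3)(x - 5)(x - 6) / 3780
  L_1(x) = (x + 4)(x - 3)(x - 5)(x - 6) / -72
  L_2(x) = (x + 4)(x - 2)(x - 5)(x - 6) / 42
  L_3(x) = (x + 4)(x - 2)(x - 3)(x - 6) / -54
  L_4(x) = (x + 4)(x - 2)(x - 3)(x - 5) / 120
Then P(x) = -181·L_0(x) - 13·L_1(x) - 62·L_2(x) - 550·L_3(x) - 1181·L_4(x).
Expanding and collecting terms gives P(x) = -x⁴ + 4x² - 4x - 5.
Check: P(2) = -13. ✓

P(x) = -x^4 + 4x^2 - 4x - 5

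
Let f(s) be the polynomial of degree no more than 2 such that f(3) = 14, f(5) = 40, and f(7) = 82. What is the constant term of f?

Write f(s) = as^2 + bs + c. Substituting each data point gives a linear system:
  9a + 3b + c = 14
  25a + 5b + c = 40
  49a + 7b + c = 82
Solving the system yields a = 2, b = -3, c = 5.
So f(s) = 2s² - 3s + 5.
The constant term is 5.

5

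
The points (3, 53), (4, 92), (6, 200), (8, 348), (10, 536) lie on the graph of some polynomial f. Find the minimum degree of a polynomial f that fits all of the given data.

2

Divided differences on the nodes 3, 4, 6, 8, 10:
  order 0: 53  92  200  348  536
  order 1: 39  54  74  94
  order 2: 5  5  5
  order 3: 0  0
  order 4: 0
The order-2 divided differences are all 5 (nonzero) and every higher order vanishes, so the data lies on a polynomial of degree exactly 2.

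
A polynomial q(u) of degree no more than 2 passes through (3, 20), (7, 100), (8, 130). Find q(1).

4

Using the Lagrange interpolation formula with nodes 3, 7, 8:
  L_0(u) = (u - 7)(u - 8) / 20
  L_1(u) = (u - 3)(u - 8) / -4
  L_2(u) = (u - 3)(u - 7) / 5
Then q(u) = 20·L_0(u) + 100·L_1(u) + 130·L_2(u).
Expanding and collecting terms gives q(u) = 2u^2 + 2.
Evaluating at u = 1: q(1) = 4.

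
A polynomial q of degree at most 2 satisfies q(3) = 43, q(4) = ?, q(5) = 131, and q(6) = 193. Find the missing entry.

On equispaced nodes a degree-2 polynomial has vanishing third forward difference, so
  - q(3) + 3·q(4) - 3·q(5) + q(6) = 0.
Substituting the known values and solving for q(4):
  3·q(4) = 243
  q(4) = 81.

81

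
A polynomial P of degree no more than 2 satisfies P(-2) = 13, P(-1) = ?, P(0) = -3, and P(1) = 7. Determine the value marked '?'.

On equispaced nodes a degree-2 polynomial has vanishing third forward difference, so
  - P(-2) + 3·P(-1) - 3·P(0) + P(1) = 0.
Substituting the known values and solving for P(-1):
  3·P(-1) = -3
  P(-1) = -1.

-1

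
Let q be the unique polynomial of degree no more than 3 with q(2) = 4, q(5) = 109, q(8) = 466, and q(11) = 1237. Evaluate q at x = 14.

2584

Forward differences of the values at x = 2, 5, 8, 11:
  q  : 4  109  466  1237
  Δ  : 105  357  771
  Δ^2: 252  414
  Δ^3: 162
The third differences are constant, confirming degree 3.
Interpolating (Newton forward form) and evaluating at x = 14 gives q(14) = 2584.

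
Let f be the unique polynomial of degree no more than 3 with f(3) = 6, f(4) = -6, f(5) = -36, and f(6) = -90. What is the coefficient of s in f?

Write f(s) = as^3 + bs^2 + cs + d. Substituting each data point gives a linear system:
  27a + 9b + 3c + d = 6
  64a + 16b + 4c + d = -6
  125a + 25b + 5c + d = -36
  216a + 36b + 6c + d = -90
Solving the system yields a = -1, b = 3, c = 4, d = -6.
So f(s) = -s^3 + 3s^2 + 4s - 6.
The coefficient of s is 4.

4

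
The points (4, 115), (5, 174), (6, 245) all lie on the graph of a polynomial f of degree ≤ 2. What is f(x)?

Write f(x) = ax^2 + bx + c. Substituting each data point gives a linear system:
  16a + 4b + c = 115
  25a + 5b + c = 174
  36a + 6b + c = 245
Solving the system yields a = 6, b = 5, c = -1.
So f(x) = 6x^2 + 5x - 1.
Check: f(6) = 245. ✓

f(x) = 6x^2 + 5x - 1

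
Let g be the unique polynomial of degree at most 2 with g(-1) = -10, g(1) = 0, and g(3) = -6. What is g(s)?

Using the Lagrange interpolation formula with nodes -1, 1, 3:
  L_0(s) = (s - 1)(s - 3) / 8
  L_1(s) = (s + 1)(s - 3) / -4
  L_2(s) = (s + 1)(s - 1) / 8
Then g(s) = -10·L_0(s) + 0·L_1(s) - 6·L_2(s).
Expanding and collecting terms gives g(s) = -2s² + 5s - 3.
Check: g(3) = -6. ✓

g(s) = -2s^2 + 5s - 3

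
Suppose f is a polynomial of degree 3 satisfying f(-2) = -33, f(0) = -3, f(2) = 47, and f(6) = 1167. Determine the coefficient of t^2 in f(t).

Write f(t) = at^3 + bt^2 + ct + d. Substituting each data point gives a linear system:
  -8a + 4b - 2c + d = -33
  d = -3
  8a + 4b + 2c + d = 47
  216a + 36b + 6c + d = 1167
Solving the system yields a = 5, b = 5/2, c = 0, d = -3.
So f(t) = 5t^3 + (5/2)t^2 - 3.
The coefficient of t^2 is 5/2.

5/2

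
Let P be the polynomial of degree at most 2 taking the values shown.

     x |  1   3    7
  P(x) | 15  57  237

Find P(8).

302

Using the Lagrange interpolation formula with nodes 1, 3, 7:
  L_0(x) = (x - 3)(x - 7) / 12
  L_1(x) = (x - 1)(x - 7) / -8
  L_2(x) = (x - 1)(x - 3) / 24
Then P(x) = 15·L_0(x) + 57·L_1(x) + 237·L_2(x).
Expanding and collecting terms gives P(x) = 4x^2 + 5x + 6.
Evaluating at x = 8: P(8) = 302.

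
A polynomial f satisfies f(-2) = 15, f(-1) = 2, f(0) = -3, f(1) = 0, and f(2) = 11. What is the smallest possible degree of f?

2

Forward differences of the values at x = -2, -1, 0, 1, 2:
  f  : 15  2  -3  0  11
  Δ  : -13  -5  3  11
  Δ^2: 8  8  8
  Δ^3: 0  0
  Δ^4: 0
The second differences are constant (8) and nonzero, while all higher differences vanish, so the minimal degree is 2.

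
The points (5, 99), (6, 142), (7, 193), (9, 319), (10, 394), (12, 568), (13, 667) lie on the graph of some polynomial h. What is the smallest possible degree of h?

Divided differences on the nodes 5, 6, 7, 9, 10, 12, 13:
  order 0: 99  142  193  319  394  568  667
  order 1: 43  51  63  75  87  99
  order 2: 4  4  4  4  4
  order 3: 0  0  0  0
  order 4: 0  0  0
  order 5: 0  0
  order 6: 0
The order-2 divided differences are all 4 (nonzero) and every higher order vanishes, so the data lies on a polynomial of degree exactly 2.

2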